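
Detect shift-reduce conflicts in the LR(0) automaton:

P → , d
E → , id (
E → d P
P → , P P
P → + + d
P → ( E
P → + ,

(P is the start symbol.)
Augment with P' → P and build the canonical LR(0) collection (I0 = CLOSURE({[P' → . P]}), then GOTO on every symbol after a dot until no new states appear). It has 17 states:
  I0: { [P → . ( E], [P → . + + d], [P → . + ,], [P → . , P P], [P → . , d], [P' → . P] }  — shift
  I1: { [E → . , id (], [E → . d P], [P → ( . E] }  — shift
  I2: { [P → + . + d], [P → + . ,] }  — shift
  I3: { [P → , . P P], [P → , . d], [P → . ( E], [P → . + + d], [P → . + ,], [P → . , P P], [P → . , d] }  — shift
  I4: { [P' → P .] }  — accept
  I5: { [P → , P . P], [P → . ( E], [P → . + + d], [P → . + ,], [P → . , P P], [P → . , d] }  — shift
  I6: { [P → , d .] }  — reduce
  I7: { [P → , P P .] }  — reduce
  I8: { [P → + + . d] }  — shift
  I9: { [P → + , .] }  — reduce
  I10: { [P → + + d .] }  — reduce
  I11: { [E → , . id (] }  — shift
  I12: { [P → ( E .] }  — reduce
  I13: { [E → d . P], [P → . ( E], [P → . + + d], [P → . + ,], [P → . , P P], [P → . , d] }  — shift
  I14: { [E → d P .] }  — reduce
  I15: { [E → , id . (] }  — shift
  I16: { [E → , id ( .] }  — reduce

No state contains both a complete item and a shift item.

Answer: No shift-reduce conflicts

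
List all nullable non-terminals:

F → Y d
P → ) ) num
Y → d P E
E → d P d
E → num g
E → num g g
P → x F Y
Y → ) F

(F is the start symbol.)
None

A non-terminal is nullable if it can derive ε (the empty string): either it has an ε-production, or it has a production whose right-hand side consists entirely of nullable non-terminals.

There are no ε-productions, so no non-terminal can derive ε.
No non-terminals are nullable.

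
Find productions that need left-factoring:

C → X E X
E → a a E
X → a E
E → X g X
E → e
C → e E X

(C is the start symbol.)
Left-factoring is needed when two productions for the same non-terminal
share a common prefix on the right-hand side.

Productions for C:
  C → X E X
  C → e E X
Productions for E:
  E → a a E
  E → X g X
  E → e

No common prefixes found.

Answer: No, left-factoring is not needed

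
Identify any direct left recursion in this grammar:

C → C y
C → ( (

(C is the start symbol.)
C → C y: LEFT RECURSIVE (starts with C)
C → ( (: starts with '('

The grammar has direct left recursion on: C.

Answer: Yes, C is left-recursive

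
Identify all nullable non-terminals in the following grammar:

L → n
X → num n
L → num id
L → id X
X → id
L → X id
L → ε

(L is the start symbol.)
A non-terminal is nullable if it can derive ε (the empty string): either it has an ε-production, or it has a production whose right-hand side consists entirely of nullable non-terminals.

ε-productions: L → ε
So L is immediately nullable.
No further non-terminal can be added: every production for the remaining non-terminals contains a terminal or a non-nullable non-terminal.
Nullable = { 'L' }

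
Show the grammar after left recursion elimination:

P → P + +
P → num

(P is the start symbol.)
P → num P'
P' → + + P'
P' → ε

P is directly left-recursive. The standard transformation for
  A → A α₁ | ... | A α_m | β₁ | ... | β_n
is
  A  → β₁ A' | ... | β_n A'
  A' → α₁ A' | ... | α_m A' | ε

P → num becomes P → num P'
P → P + + becomes P' → + + P'
Add P' → ε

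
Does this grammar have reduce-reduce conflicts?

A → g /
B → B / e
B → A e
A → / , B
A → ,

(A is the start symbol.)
Augment with A' → A and build the canonical LR(0) collection (I0 = CLOSURE({[A' → . A]}), then GOTO on every symbol after a dot until no new states appear). It has 12 states:
  I0: { [A → . ,], [A → . / , B], [A → . g /], [A' → . A] }  — shift
  I1: { [A → , .] }  — reduce
  I2: { [A → / . , B] }  — shift
  I3: { [A' → A .] }  — accept
  I4: { [A → g . /] }  — shift
  I5: { [A → g / .] }  — reduce
  I6: { [A → . ,], [A → . / , B], [A → . g /], [A → / , . B], [B → . A e], [B → . B / e] }  — shift
  I7: { [B → A . e] }  — shift
  I8: { [A → / , B .], [B → B . / e] }  — shift, reduce
  I9: { [B → B / . e] }  — shift
  I10: { [B → B / e .] }  — reduce
  I11: { [B → A e .] }  — reduce

No state contains more than one complete item.

Answer: No reduce-reduce conflicts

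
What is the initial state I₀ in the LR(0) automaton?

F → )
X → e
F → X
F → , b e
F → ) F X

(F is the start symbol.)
First, augment the grammar with F' → F
I₀ = CLOSURE({ [F' → . F] }):
  [F' → . F] has the dot before F: add [F → . )], [F → . X], [F → . , b e], [F → . ) F X]
  [F → . X] has the dot before X: add [X → . e]
No further items can be added.

I₀ = { [F → . ) F X], [F → . )], [F → . , b e], [F → . X], [F' → . F], [X → . e] }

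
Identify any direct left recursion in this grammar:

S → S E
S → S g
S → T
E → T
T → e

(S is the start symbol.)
Yes, S is left-recursive

Direct left recursion occurs when N → N α for some non-terminal N (the right-hand side begins with the left-hand side itself).

S → S E: LEFT RECURSIVE (starts with S)
S → S g: LEFT RECURSIVE (starts with S)
S → T: starts with T
E → T: starts with T
T → e: starts with e

The grammar has direct left recursion on: S.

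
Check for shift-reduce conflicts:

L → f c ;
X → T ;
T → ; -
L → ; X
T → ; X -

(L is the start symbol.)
Augment with L' → L and build the canonical LR(0) collection (I0 = CLOSURE({[L' → . L]}), then GOTO on every symbol after a dot until no new states appear). It has 13 states:
  I0: { [L → . ; X], [L → . f c ;], [L' → . L] }  — shift
  I1: { [L → ; . X], [T → . ; -], [T → . ; X -], [X → . T ;] }  — shift
  I2: { [L' → L .] }  — accept
  I3: { [L → f . c ;] }  — shift
  I4: { [L → f c . ;] }  — shift
  I5: { [L → f c ; .] }  — reduce
  I6: { [T → . ; -], [T → . ; X -], [T → ; . -], [T → ; . X -], [X → . T ;] }  — shift
  I7: { [X → T . ;] }  — shift
  I8: { [L → ; X .] }  — reduce
  I9: { [X → T ; .] }  — reduce
  I10: { [T → ; - .] }  — reduce
  I11: { [T → ; X . -] }  — shift
  I12: { [T → ; X - .] }  — reduce

No state contains both a complete item and a shift item.

Answer: No shift-reduce conflicts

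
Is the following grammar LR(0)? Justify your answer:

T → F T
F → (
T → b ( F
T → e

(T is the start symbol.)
Yes, the grammar is LR(0)

Augment with T' → T and build the canonical LR(0) collection (I0 = CLOSURE({[T' → . T]}), then GOTO on every symbol after a dot until no new states appear). It has 9 states:
  I0: { [F → . (], [T → . F T], [T → . b ( F], [T → . e], [T' → . T] }  — shift
  I1: { [F → ( .] }  — reduce
  I2: { [F → . (], [T → . F T], [T → . b ( F], [T → . e], [T → F . T] }  — shift
  I3: { [T' → T .] }  — accept
  I4: { [T → b . ( F] }  — shift
  I5: { [T → e .] }  — reduce
  I6: { [F → . (], [T → b ( . F] }  — shift
  I7: { [T → b ( F .] }  — reduce
  I8: { [T → F T .] }  — reduce

Every state is either a pure shift/goto state or contains exactly one complete item and nothing to shift — no conflicts. The grammar is LR(0).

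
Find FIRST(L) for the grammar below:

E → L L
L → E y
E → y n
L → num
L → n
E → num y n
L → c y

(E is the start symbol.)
{ 'c', 'n', 'num', 'y' }

FIRST sets of the other non-terminals involved (by the same procedure, iterated to a fixed point):
  FIRST(E) = { 'c', 'n', 'num', 'y' }

From L → E y:
  - E is a non-terminal: add FIRST(E) \ {ε} = { 'c', 'n', 'num', 'y' }
    E is not nullable, so stop
From L → num:
  - num is a terminal: add 'num' and stop
From L → n:
  - n is a terminal: add 'n' and stop
From L → c y:
  - c is a terminal: add 'c' and stop

Collecting: FIRST(L) = { 'c', 'n', 'num', 'y' }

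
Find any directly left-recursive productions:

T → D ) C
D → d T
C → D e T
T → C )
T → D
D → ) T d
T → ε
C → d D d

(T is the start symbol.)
No direct left recursion

T → D ) C: starts with D
D → d T: starts with d
C → D e T: starts with D
T → C ): starts with C
T → D: starts with D
D → ) T d: starts with ')'
T → ε: starts with ε
C → d D d: starts with d

No direct left recursion found.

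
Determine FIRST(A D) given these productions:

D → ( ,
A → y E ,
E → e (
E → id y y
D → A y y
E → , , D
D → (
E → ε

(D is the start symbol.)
FIRST sets of the non-terminals involved (from the grammar, by fixed-point iteration):
  FIRST(A) = { 'y' }

To compute FIRST(A D), process the symbols left to right:
Symbol A is a non-terminal. Add FIRST(A) \ {ε} = { 'y' }
A is not nullable (ε ∉ FIRST(A)), so stop here.
FIRST(A D) = { 'y' }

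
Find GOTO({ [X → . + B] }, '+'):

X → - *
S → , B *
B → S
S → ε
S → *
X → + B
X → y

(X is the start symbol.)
GOTO(I, '+') = CLOSURE({ [A → αX.β] : [A → α.Xβ] ∈ I, X = '+' })

Items with dot before '+', with the dot advanced:
  [X → . + B] → [X → + . B]
Closure of the advanced items:
  [X → + . B] has the dot before B: add [B → . S]
  [B → . S] has the dot before S: add [S → . , B *], [S → .], [S → . *]

GOTO = { [B → . S], [S → . *], [S → . , B *], [S → .], [X → + . B] }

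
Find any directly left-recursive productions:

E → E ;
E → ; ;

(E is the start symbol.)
Yes, E is left-recursive

E → E ;: LEFT RECURSIVE (starts with E)
E → ; ;: starts with ';'

The grammar has direct left recursion on: E.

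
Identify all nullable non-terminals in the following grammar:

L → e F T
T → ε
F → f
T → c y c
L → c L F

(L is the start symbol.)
{ 'T' }

A non-terminal is nullable if it can derive ε (the empty string): either it has an ε-production, or it has a production whose right-hand side consists entirely of nullable non-terminals.

ε-productions: T → ε
So T is immediately nullable.
No further non-terminal can be added: every production for the remaining non-terminals contains a terminal or a non-nullable non-terminal.
Nullable = { 'T' }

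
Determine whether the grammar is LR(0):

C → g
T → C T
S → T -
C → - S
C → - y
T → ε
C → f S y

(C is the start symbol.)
Augment with C' → C and build the canonical LR(0) collection (I0 = CLOSURE({[C' → . C]}), then GOTO on every symbol after a dot until no new states appear). It has 13 states:
  I0: { [C → . - S], [C → . - y], [C → . f S y], [C → . g], [C' → . C] }  — shift
  I1: { [C → - . S], [C → - . y], [C → . - S], [C → . - y], [C → . f S y], [C → . g], [S → . T -], [T → . C T], [T → .] }  — shift, reduce
  I2: { [C' → C .] }  — accept
  I3: { [C → . - S], [C → . - y], [C → . f S y], [C → . g], [C → f . S y], [S → . T -], [T → . C T], [T → .] }  — shift, reduce
  I4: { [C → g .] }  — reduce
  I5: { [C → . - S], [C → . - y], [C → . f S y], [C → . g], [T → . C T], [T → .], [T → C . T] }  — shift, reduce
  I6: { [C → f S . y] }  — shift
  I7: { [S → T . -] }  — shift
  I8: { [S → T - .] }  — reduce
  I9: { [C → f S y .] }  — reduce
  I10: { [T → C T .] }  — reduce
  I11: { [C → - S .] }  — reduce
  I12: { [C → - y .] }  — reduce

Conflict in state I1:
  Shift-reduce conflict between [T → .] and [C → . - S]
So the grammar is NOT LR(0).

Answer: No. Shift-reduce conflict between [T → .] and [C → . - S]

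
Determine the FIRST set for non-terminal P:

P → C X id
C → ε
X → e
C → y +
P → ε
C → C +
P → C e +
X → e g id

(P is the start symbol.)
To compute FIRST(P), examine every production with P on the left-hand side, reading each right-hand side left to right until a non-nullable symbol is reached.

FIRST sets of the other non-terminals involved (by the same procedure, iterated to a fixed point):
  FIRST(C) = { '+', 'y', ε }
  FIRST(X) = { 'e' }

From P → C X id:
  - C is a non-terminal: add FIRST(C) \ {ε} = { '+', 'y' }
    C is nullable, so continue to the next symbol
  - X is a non-terminal: add FIRST(X) \ {ε} = { 'e' }
    X is not nullable, so stop
From P → ε:
  - ε-production, so ε ∈ FIRST(P)
From P → C e +:
  - C is a non-terminal: add FIRST(C) \ {ε} = { '+', 'y' }
    C is nullable, so continue to the next symbol
  - e is a terminal: add 'e' and stop

Collecting: FIRST(P) = { '+', 'e', 'y', ε }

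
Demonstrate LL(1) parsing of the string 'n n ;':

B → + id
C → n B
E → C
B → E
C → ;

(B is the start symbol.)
Stack is shown with the top on the left.

Stack  Input    Action
----------------------
B $    n n ; $  output B → E
E $    n n ; $  output E → C
C $    n n ; $  output C → n B
n B $  n n ; $  match 'n'
B $    n ; $    output B → E
E $    n ; $    output E → C
C $    n ; $    output C → n B
n B $  n ; $    match 'n'
B $    ; $      output B → E
E $    ; $      output E → C
C $    ; $      output C → ;
; $    ; $      match ';'
$      $        accept

The string is accepted.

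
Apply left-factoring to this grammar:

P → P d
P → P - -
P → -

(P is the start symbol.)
Left-factoring transforms A → αβ₁ | αβ₂ into A → αA' and A' → β₁ | β₂
(α is the longest common prefix among the alternatives). Repeat until
no nonterminal has two alternatives with a common prefix.

Round 1: P has alternatives sharing prefix 'P'. Introduce P': P → P P'
  Add: P' → d
  Add: P' → - -

No remaining common prefixes — done.

Resulting grammar:
P → P P'
P' → d
P' → - -
P → -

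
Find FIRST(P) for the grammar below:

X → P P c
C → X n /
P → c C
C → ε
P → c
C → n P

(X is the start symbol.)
From P → c C:
  - c is a terminal: add 'c' and stop
From P → c:
  - c is a terminal: add 'c' and stop

Collecting: FIRST(P) = { 'c' }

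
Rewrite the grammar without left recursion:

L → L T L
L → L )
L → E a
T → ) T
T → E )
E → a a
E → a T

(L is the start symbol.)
L is directly left-recursive. The standard transformation for
  A → A α₁ | ... | A α_m | β₁ | ... | β_n
is
  A  → β₁ A' | ... | β_n A'
  A' → α₁ A' | ... | α_m A' | ε

L → E a becomes L → E a L'
L → L T L becomes L' → T L L'
L → L ) becomes L' → ) L'
Add L' → ε

Productions for other non-terminals are unchanged:
  T → ) T
  T → E )
  E → a a
  E → a T

Resulting grammar:
L → E a L'
L' → T L L'
L' → ) L'
L' → ε
T → ) T
T → E )
E → a a
E → a T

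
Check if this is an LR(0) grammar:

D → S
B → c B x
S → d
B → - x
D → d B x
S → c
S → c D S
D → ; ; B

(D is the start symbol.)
No. Shift-reduce conflict between [S → c .] and [D → . ; ; B]

Augment with D' → D and build the canonical LR(0) collection (I0 = CLOSURE({[D' → . D]}), then GOTO on every symbol after a dot until no new states appear). It has 18 states:
  I0: { [D → . ; ; B], [D → . S], [D → . d B x], [D' → . D], [S → . c D S], [S → . c], [S → . d] }  — shift
  I1: { [D → ; . ; B] }  — shift
  I2: { [D' → D .] }  — accept
  I3: { [D → S .] }  — reduce
  I4: { [D → . ; ; B], [D → . S], [D → . d B x], [S → . c D S], [S → . c], [S → . d], [S → c . D S], [S → c .] }  — shift, reduce
  I5: { [B → . - x], [B → . c B x], [D → d . B x], [S → d .] }  — shift, reduce
  I6: { [B → - . x] }  — shift
  I7: { [D → d B . x] }  — shift
  I8: { [B → . - x], [B → . c B x], [B → c . B x] }  — shift
  I9: { [B → c B . x] }  — shift
  I10: { [B → c B x .] }  — reduce
  I11: { [D → d B x .] }  — reduce
  I12: { [B → - x .] }  — reduce
  I13: { [S → . c D S], [S → . c], [S → . d], [S → c D . S] }  — shift
  I14: { [S → c D S .] }  — reduce
  I15: { [S → d .] }  — reduce
  I16: { [B → . - x], [B → . c B x], [D → ; ; . B] }  — shift
  I17: { [D → ; ; B .] }  — reduce

Conflict in state I4:
  Shift-reduce conflict between [S → c .] and [D → . ; ; B]
So the grammar is NOT LR(0).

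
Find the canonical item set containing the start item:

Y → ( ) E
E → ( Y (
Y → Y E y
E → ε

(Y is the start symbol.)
{ [Y → . ( ) E], [Y → . Y E y], [Y' → . Y] }

First, augment the grammar with Y' → Y
I₀ = CLOSURE({ [Y' → . Y] }):
  [Y' → . Y] has the dot before Y: add [Y → . ( ) E], [Y → . Y E y]
No further items can be added.

I₀ = { [Y → . ( ) E], [Y → . Y E y], [Y' → . Y] }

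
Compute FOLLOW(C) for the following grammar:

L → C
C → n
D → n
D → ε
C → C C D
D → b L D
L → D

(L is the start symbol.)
To compute FOLLOW(C), find every occurrence of C on a right-hand side N → α C β: add FIRST(β) \ {ε}, and if β is empty or nullable also add FOLLOW(N). Iterate to a fixed point.

In L → C: C is at the end, add FOLLOW(L)
In C → C C D: C is followed by C D, add FIRST(C D) \ {ε} = { 'n' }
In C → C C D: C is followed by D, add FIRST(D) \ {ε} = { 'b', 'n' }
  D is nullable, so FOLLOW(C) is also included — that is the set being defined, nothing new

The FOLLOW sets referred to above (computed the same way, to a fixed point):
  FOLLOW(L) = { $, 'b', 'n' }

Taking the union: FOLLOW(C) = { $, 'b', 'n' }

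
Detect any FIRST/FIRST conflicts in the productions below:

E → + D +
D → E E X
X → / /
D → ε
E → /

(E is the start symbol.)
A FIRST/FIRST conflict occurs when two productions N → α and N → β for the same non-terminal have FIRST(α) ∩ FIRST(β) ≠ ∅ (with ε ∈ FIRST of a nullable right-hand side, so two nullable alternatives also conflict).

FIRST sets of the non-terminals at (or reachable through a nullable prefix from) the front of some alternative:
  FIRST(E) = { '+', '/' }

Productions for E:
  E → + D +: FIRST = { '+' }
  E → /: FIRST = { '/' }
Productions for D:
  D → E E X: FIRST = { '+', '/' }
  D → ε: FIRST = { ε }
X has only one production, so no FIRST/FIRST conflict is possible there.

All alternatives of each non-terminal have pairwise disjoint FIRST sets.

Answer: No FIRST/FIRST conflicts.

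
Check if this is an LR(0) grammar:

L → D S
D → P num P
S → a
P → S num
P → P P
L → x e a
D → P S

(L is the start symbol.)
No. Shift-reduce conflict between [P → P P .] and [S → . a]

A grammar is LR(0) if no state in the canonical LR(0) collection has:
  - both a shift item (dot before a terminal) and a complete item (shift-reduce conflict), or
  - two or more complete items (reduce-reduce conflict; the accept item [L' → L .] counts as a complete item here).

Augment with L' → L and build the canonical LR(0) collection (I0 = CLOSURE({[L' → . L]}), then GOTO on every symbol after a dot until no new states appear). It has 15 states:
  I0: { [D → . P S], [D → . P num P], [L → . D S], [L → . x e a], [L' → . L], [P → . P P], [P → . S num], [S → . a] }  — shift
  I1: { [L → D . S], [S → . a] }  — shift
  I2: { [L' → L .] }  — accept
  I3: { [D → P . S], [D → P . num P], [P → . P P], [P → . S num], [P → P . P], [S → . a] }  — shift
  I4: { [P → S . num] }  — shift
  I5: { [S → a .] }  — reduce
  I6: { [L → x . e a] }  — shift
  I7: { [L → x e . a] }  — shift
  I8: { [L → x e a .] }  — reduce
  I9: { [P → S num .] }  — reduce
  I10: { [P → . P P], [P → . S num], [P → P . P], [P → P P .], [S → . a] }  — shift, reduce
  I11: { [D → P S .], [P → S . num] }  — shift, reduce
  I12: { [D → P num . P], [P → . P P], [P → . S num], [S → . a] }  — shift
  I13: { [D → P num P .], [P → . P P], [P → . S num], [P → P . P], [S → . a] }  — shift, reduce
  I14: { [L → D S .] }  — reduce

Conflict in state I10:
  Shift-reduce conflict between [P → P P .] and [S → . a]
So the grammar is NOT LR(0).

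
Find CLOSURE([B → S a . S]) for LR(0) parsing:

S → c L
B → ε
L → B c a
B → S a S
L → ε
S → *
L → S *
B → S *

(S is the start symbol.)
{ [B → S a . S], [S → . *], [S → . c L] }

Start with: [B → S a . S]
  [B → S a . S] has the dot before S: add [S → . c L], [S → . *]
No further items can be added.

CLOSURE = { [B → S a . S], [S → . *], [S → . c L] }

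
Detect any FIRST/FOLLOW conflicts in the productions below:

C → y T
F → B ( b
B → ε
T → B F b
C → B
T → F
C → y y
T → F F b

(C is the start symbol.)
A FIRST/FOLLOW conflict occurs when a non-terminal N has a nullable alternative N → β (β ⇒* ε) and another alternative N → α with FIRST(α) ∩ FOLLOW(N) ≠ ∅: on such a lookahead the parser cannot decide between expanding α and letting N vanish via β.

Nullable non-terminals: B, C.
FIRST sets used below: FIRST(B) = { ε }
B has a nullable alternative but only one production, so nothing to check.

C: nullable alternative(s) C → B; FOLLOW(C) = { $ }
  C → y T: FIRST \ {ε} = { 'y' } — disjoint from FOLLOW(C)
  C → B: FIRST \ {ε} = { } — this is the only nullable alternative, skip
  C → y y: FIRST \ {ε} = { 'y' } — disjoint from FOLLOW(C)

F, T have no nullable alternative, so no FIRST/FOLLOW check is needed there.

No FIRST/FOLLOW conflicts found.

Answer: No FIRST/FOLLOW conflicts.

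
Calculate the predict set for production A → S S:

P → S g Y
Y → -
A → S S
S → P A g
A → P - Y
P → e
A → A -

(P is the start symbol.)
{ 'e' }

PREDICT(A → S S) = (FIRST(RHS) \ {ε}) ∪ (FOLLOW(A) if ε ∈ FIRST(RHS), i.e. RHS ⇒* ε)
FIRST(S) = { 'e' }
FIRST(S S) = { 'e' }
ε ∉ FIRST(S S), so FOLLOW(A) is not added.
PREDICT(A → S S) = { 'e' }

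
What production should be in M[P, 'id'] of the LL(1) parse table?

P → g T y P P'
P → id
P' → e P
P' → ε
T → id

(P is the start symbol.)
To find M[P, 'id'], we find productions for P where 'id' is in the predict set (PREDICT(N → α) = (FIRST(α) \ {ε}) ∪ (FOLLOW(N) if α ⇒* ε)).

P → g T y P P': PREDICT = { 'g' }
P → id: PREDICT = { 'id' }
  'id' is in predict set, so this production goes in M[P, 'id']

M[P, 'id'] = P → id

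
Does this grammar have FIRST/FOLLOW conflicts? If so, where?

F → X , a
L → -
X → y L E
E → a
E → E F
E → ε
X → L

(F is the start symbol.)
Nullable non-terminals: E.
FIRST sets used below: FIRST(E) = { '-', 'a', 'y', ε }, FIRST(F) = { '-', 'y' }

E: nullable alternative(s) E → ε; FOLLOW(E) = { ',', '-', 'y' }
  E → a: FIRST \ {ε} = { 'a' } — disjoint from FOLLOW(E)
  E → E F: FIRST \ {ε} = { '-', 'a', 'y' } — overlaps FOLLOW(E) on { '-', 'y' }: CONFLICT
  E → ε: FIRST \ {ε} = { } — this is the only nullable alternative, skip

F, L, X have no nullable alternative, so no FIRST/FOLLOW check is needed there.

So the grammar has 1 FIRST/FOLLOW conflict (marked CONFLICT above).

Answer: Yes. E → E F with FOLLOW(E) on { '-', 'y' }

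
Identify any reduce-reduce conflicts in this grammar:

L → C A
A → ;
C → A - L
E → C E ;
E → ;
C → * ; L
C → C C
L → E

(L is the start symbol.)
A reduce-reduce conflict occurs when an LR(0) state has two complete items [A → α .] and [B → β .] — both call for a reduction, and with no lookahead the parser cannot choose between them.

Augment with L' → L and build the canonical LR(0) collection (I0 = CLOSURE({[L' → . L]}), then GOTO on every symbol after a dot until no new states appear). It has 15 states:
  I0: { [A → . ;], [C → . * ; L], [C → . A - L], [C → . C C], [E → . ;], [E → . C E ;], [L → . C A], [L → . E], [L' → . L] }  — shift
  I1: { [C → * . ; L] }  — shift
  I2: { [A → ; .], [E → ; .] }  — 2 reduces
  I3: { [C → A . - L] }  — shift
  I4: { [A → . ;], [C → . * ; L], [C → . A - L], [C → . C C], [C → C . C], [E → . ;], [E → . C E ;], [E → C . E ;], [L → C . A] }  — shift
  I5: { [L → E .] }  — reduce
  I6: { [L' → L .] }  — accept
  I7: { [C → A . - L], [L → C A .] }  — shift, reduce
  I8: { [A → . ;], [C → . * ; L], [C → . A - L], [C → . C C], [C → C . C], [C → C C .], [E → . ;], [E → . C E ;], [E → C . E ;] }  — shift, reduce
  I9: { [E → C E . ;] }  — shift
  I10: { [E → C E ; .] }  — reduce
  I11: { [A → . ;], [C → . * ; L], [C → . A - L], [C → . C C], [C → A - . L], [E → . ;], [E → . C E ;], [L → . C A], [L → . E] }  — shift
  I12: { [C → A - L .] }  — reduce
  I13: { [A → . ;], [C → * ; . L], [C → . * ; L], [C → . A - L], [C → . C C], [E → . ;], [E → . C E ;], [L → . C A], [L → . E] }  — shift
  I14: { [C → * ; L .] }  — reduce

I2 contains complete items [A → ; .], [E → ; .] — reduce-reduce conflict.

Answer: Yes — I2: [A → ; .] vs [E → ; .]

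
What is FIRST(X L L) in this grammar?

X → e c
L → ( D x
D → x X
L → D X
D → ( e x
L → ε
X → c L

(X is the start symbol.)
{ 'c', 'e' }

FIRST sets of the non-terminals involved (from the grammar, by fixed-point iteration):
  FIRST(X) = { 'c', 'e' }

To compute FIRST(X L L), process the symbols left to right:
Symbol X is a non-terminal. Add FIRST(X) \ {ε} = { 'c', 'e' }
X is not nullable (ε ∉ FIRST(X)), so stop here.
FIRST(X L L) = { 'c', 'e' }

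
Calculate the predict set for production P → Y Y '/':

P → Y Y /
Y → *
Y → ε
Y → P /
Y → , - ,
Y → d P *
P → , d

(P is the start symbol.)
PREDICT(P → Y Y '/') = (FIRST(RHS) \ {ε}) ∪ (FOLLOW(P) if ε ∈ FIRST(RHS), i.e. RHS ⇒* ε)
FIRST(Y) = { '*', ',', '/', 'd', ε }
FIRST(Y Y '/') = { '*', ',', '/', 'd' }
ε ∉ FIRST(Y Y '/'), so FOLLOW(P) is not added.
PREDICT(P → Y Y '/') = { '*', ',', '/', 'd' }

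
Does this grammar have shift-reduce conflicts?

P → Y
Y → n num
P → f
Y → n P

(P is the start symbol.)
No shift-reduce conflicts

A shift-reduce conflict occurs when an LR(0) state has both:
  - a complete (reduce) item [A → α .] (dot at the end), and
  - a shift item [B → β . c γ] (dot before a terminal).

Augment with P' → P and build the canonical LR(0) collection (I0 = CLOSURE({[P' → . P]}), then GOTO on every symbol after a dot until no new states appear). It has 7 states:
  I0: { [P → . Y], [P → . f], [P' → . P], [Y → . n P], [Y → . n num] }  — shift
  I1: { [P' → P .] }  — accept
  I2: { [P → Y .] }  — reduce
  I3: { [P → f .] }  — reduce
  I4: { [P → . Y], [P → . f], [Y → . n P], [Y → . n num], [Y → n . P], [Y → n . num] }  — shift
  I5: { [Y → n P .] }  — reduce
  I6: { [Y → n num .] }  — reduce

No state contains both a complete item and a shift item.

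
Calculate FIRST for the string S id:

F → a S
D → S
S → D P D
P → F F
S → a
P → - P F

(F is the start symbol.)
FIRST sets of the non-terminals involved (from the grammar, by fixed-point iteration):
  FIRST(S) = { 'a' }

To compute FIRST(S id), process the symbols left to right:
Symbol S is a non-terminal. Add FIRST(S) \ {ε} = { 'a' }
S is not nullable (ε ∉ FIRST(S)), so stop here.
FIRST(S id) = { 'a' }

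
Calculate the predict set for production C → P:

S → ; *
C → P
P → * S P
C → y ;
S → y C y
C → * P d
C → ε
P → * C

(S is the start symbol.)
{ '*' }

PREDICT(C → P) = (FIRST(RHS) \ {ε}) ∪ (FOLLOW(C) if ε ∈ FIRST(RHS), i.e. RHS ⇒* ε)
FIRST(P) = { '*' }
FIRST(P) = { '*' }
ε ∉ FIRST(P), so FOLLOW(C) is not added.
PREDICT(C → P) = { '*' }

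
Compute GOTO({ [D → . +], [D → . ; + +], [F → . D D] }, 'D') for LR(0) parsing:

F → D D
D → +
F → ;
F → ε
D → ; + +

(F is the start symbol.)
GOTO(I, 'D') = CLOSURE({ [A → αX.β] : [A → α.Xβ] ∈ I, X = 'D' })

Items with dot before 'D', with the dot advanced:
  [F → . D D] → [F → D . D]
Closure of the advanced items:
  [F → D . D] has the dot before D: add [D → . +], [D → . ; + +]

GOTO = { [D → . +], [D → . ; + +], [F → D . D] }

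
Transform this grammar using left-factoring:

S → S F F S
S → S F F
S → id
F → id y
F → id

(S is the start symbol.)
S → S F F S'
S' → S
S' → ε
S → id
F → id F'
F' → y
F' → ε

Left-factoring transforms A → αβ₁ | αβ₂ into A → αA' and A' → β₁ | β₂
(α is the longest common prefix among the alternatives). Repeat until
no nonterminal has two alternatives with a common prefix.

Round 1: S has alternatives sharing prefix 'S F F'. Introduce S': S → S F F S'
  Add: S' → S
  Add: S' → ε

Round 2: F has alternatives sharing prefix 'id'. Introduce F': F → id F'
  Add: F' → y
  Add: F' → ε

No remaining common prefixes — done.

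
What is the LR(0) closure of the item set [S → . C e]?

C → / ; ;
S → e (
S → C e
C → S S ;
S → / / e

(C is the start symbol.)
Start with: [S → . C e]
  [S → . C e] has the dot before C: add [C → . / ; ;], [C → . S S ;]
  [C → . S S ;] has the dot before S: add [S → . e (], [S → . / / e]
No further items can be added.

CLOSURE = { [C → . / ; ;], [C → . S S ;], [S → . / / e], [S → . C e], [S → . e (] }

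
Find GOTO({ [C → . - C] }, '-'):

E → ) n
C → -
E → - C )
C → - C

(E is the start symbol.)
GOTO(I, '-') = CLOSURE({ [A → αX.β] : [A → α.Xβ] ∈ I, X = '-' })

Items with dot before '-', with the dot advanced:
  [C → . - C] → [C → - . C]
Closure of the advanced items:
  [C → - . C] has the dot before C: add [C → . -], [C → . - C]

GOTO = { [C → - . C], [C → . - C], [C → . -] }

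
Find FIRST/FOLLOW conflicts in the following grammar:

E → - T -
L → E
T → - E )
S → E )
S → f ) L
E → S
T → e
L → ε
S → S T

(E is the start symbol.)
Yes. L → E with FOLLOW(L) on { '-' }

Nullable non-terminals: L.
FIRST sets used below: FIRST(E) = { '-', 'f' }

L: nullable alternative(s) L → ε; FOLLOW(L) = { $, ')', '-', 'e' }
  L → E: FIRST \ {ε} = { '-', 'f' } — overlaps FOLLOW(L) on { '-' }: CONFLICT
  L → ε: FIRST \ {ε} = { } — this is the only nullable alternative, skip

E, S, T have no nullable alternative, so no FIRST/FOLLOW check is needed there.

So the grammar has 1 FIRST/FOLLOW conflict (marked CONFLICT above).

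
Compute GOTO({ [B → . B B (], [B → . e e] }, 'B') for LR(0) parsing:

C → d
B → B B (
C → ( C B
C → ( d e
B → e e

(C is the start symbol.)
GOTO(I, 'B') = CLOSURE({ [A → αX.β] : [A → α.Xβ] ∈ I, X = 'B' })

Items with dot before 'B', with the dot advanced:
  [B → . B B (] → [B → B . B (]
Closure of the advanced items:
  [B → B . B (] has the dot before B: add [B → . B B (], [B → . e e]

GOTO = { [B → . B B (], [B → . e e], [B → B . B (] }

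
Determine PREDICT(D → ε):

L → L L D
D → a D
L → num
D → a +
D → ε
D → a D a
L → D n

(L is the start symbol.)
PREDICT(D → ε) = (FIRST(RHS) \ {ε}) ∪ (FOLLOW(D) if ε ∈ FIRST(RHS), i.e. RHS ⇒* ε)
The right-hand side is ε (FIRST(ε) = { ε }), so the predict set is FOLLOW(D) = { $, 'a', 'n', 'num' }
PREDICT(D → ε) = { $, 'a', 'n', 'num' }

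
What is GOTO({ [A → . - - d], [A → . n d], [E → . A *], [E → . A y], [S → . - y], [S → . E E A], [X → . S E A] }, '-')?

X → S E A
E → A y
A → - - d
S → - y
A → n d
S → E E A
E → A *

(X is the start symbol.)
{ [A → - . - d], [S → - . y] }

GOTO(I, '-') = CLOSURE({ [A → αX.β] : [A → α.Xβ] ∈ I, X = '-' })

Items with dot before '-', with the dot advanced:
  [A → . - - d] → [A → - . - d]
  [S → . - y] → [S → - . y]
Closure adds nothing (no advanced item has the dot before a non-terminal).

GOTO = { [A → - . - d], [S → - . y] }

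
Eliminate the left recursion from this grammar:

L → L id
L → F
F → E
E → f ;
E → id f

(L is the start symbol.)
L is directly left-recursive. The standard transformation for
  A → A α₁ | ... | A α_m | β₁ | ... | β_n
is
  A  → β₁ A' | ... | β_n A'
  A' → α₁ A' | ... | α_m A' | ε

L → F becomes L → F L'
L → L id becomes L' → id L'
Add L' → ε

Productions for other non-terminals are unchanged:
  F → E
  E → f ;
  E → id f

Resulting grammar:
L → F L'
L' → id L'
L' → ε
F → E
E → f ;
E → id f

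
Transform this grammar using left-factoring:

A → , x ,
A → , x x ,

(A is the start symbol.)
Left-factoring transforms A → αβ₁ | αβ₂ into A → αA' and A' → β₁ | β₂
(α is the longest common prefix among the alternatives). Repeat until
no nonterminal has two alternatives with a common prefix.

Round 1: A has alternatives sharing prefix ', x'. Introduce A': A → , x A'
  Add: A' → ,
  Add: A' → x ,

No remaining common prefixes — done.

Resulting grammar:
A → , x A'
A' → ,
A' → x ,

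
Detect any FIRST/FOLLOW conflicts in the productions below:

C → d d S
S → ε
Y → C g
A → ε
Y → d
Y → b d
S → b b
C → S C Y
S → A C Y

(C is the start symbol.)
Yes. S → b b with FOLLOW(S) on { 'b' }; S → A C Y with FOLLOW(S) on { 'b', 'd' }

A FIRST/FOLLOW conflict occurs when a non-terminal N has a nullable alternative N → β (β ⇒* ε) and another alternative N → α with FIRST(α) ∩ FOLLOW(N) ≠ ∅: on such a lookahead the parser cannot decide between expanding α and letting N vanish via β.

Nullable non-terminals: A, S.
FIRST sets used below: FIRST(A) = { ε }, FIRST(C) = { 'b', 'd' }
A has a nullable alternative but only one production, so nothing to check.

S: nullable alternative(s) S → ε; FOLLOW(S) = { $, 'b', 'd', 'g' }
  S → ε: FIRST \ {ε} = { } — this is the only nullable alternative, skip
  S → b b: FIRST \ {ε} = { 'b' } — overlaps FOLLOW(S) on { 'b' }: CONFLICT
  S → A C Y: FIRST \ {ε} = { 'b', 'd' } — overlaps FOLLOW(S) on { 'b', 'd' }: CONFLICT

C, Y have no nullable alternative, so no FIRST/FOLLOW check is needed there.

So the grammar has 2 FIRST/FOLLOW conflicts (marked CONFLICT above).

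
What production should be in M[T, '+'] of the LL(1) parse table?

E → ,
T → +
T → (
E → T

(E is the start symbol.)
To find M[T, '+'], we find productions for T where '+' is in the predict set (PREDICT(N → α) = (FIRST(α) \ {ε}) ∪ (FOLLOW(N) if α ⇒* ε)).

T → +: PREDICT = { '+' }
  '+' is in predict set, so this production goes in M[T, '+']
T → (: PREDICT = { '(' }

M[T, '+'] = T → +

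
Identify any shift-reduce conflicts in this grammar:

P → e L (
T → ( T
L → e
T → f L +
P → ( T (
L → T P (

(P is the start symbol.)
Augment with P' → P and build the canonical LR(0) collection (I0 = CLOSURE({[P' → . P]}), then GOTO on every symbol after a dot until no new states appear). It has 17 states:
  I0: { [P → . ( T (], [P → . e L (], [P' → . P] }  — shift
  I1: { [P → ( . T (], [T → . ( T], [T → . f L +] }  — shift
  I2: { [P' → P .] }  — accept
  I3: { [L → . T P (], [L → . e], [P → e . L (], [T → . ( T], [T → . f L +] }  — shift
  I4: { [T → ( . T], [T → . ( T], [T → . f L +] }  — shift
  I5: { [P → e L . (] }  — shift
  I6: { [L → T . P (], [P → . ( T (], [P → . e L (] }  — shift
  I7: { [L → e .] }  — reduce
  I8: { [L → . T P (], [L → . e], [T → . ( T], [T → . f L +], [T → f . L +] }  — shift
  I9: { [T → f L . +] }  — shift
  I10: { [T → f L + .] }  — reduce
  I11: { [L → T P . (] }  — shift
  I12: { [L → T P ( .] }  — reduce
  I13: { [P → e L ( .] }  — reduce
  I14: { [T → ( T .] }  — reduce
  I15: { [P → ( T . (] }  — shift
  I16: { [P → ( T ( .] }  — reduce

No state contains both a complete item and a shift item.

Answer: No shift-reduce conflicts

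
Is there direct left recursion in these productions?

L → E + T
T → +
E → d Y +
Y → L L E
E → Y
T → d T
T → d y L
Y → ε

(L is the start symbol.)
L → E + T: starts with E
T → +: starts with '+'
E → d Y +: starts with d
Y → L L E: starts with L
E → Y: starts with Y
T → d T: starts with d
T → d y L: starts with d
Y → ε: starts with ε

No direct left recursion found.

Answer: No direct left recursion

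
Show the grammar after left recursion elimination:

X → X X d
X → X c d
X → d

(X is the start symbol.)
X → d X'
X' → X d X'
X' → c d X'
X' → ε

X is directly left-recursive. The standard transformation for
  A → A α₁ | ... | A α_m | β₁ | ... | β_n
is
  A  → β₁ A' | ... | β_n A'
  A' → α₁ A' | ... | α_m A' | ε

X → d becomes X → d X'
X → X X d becomes X' → X d X'
X → X c d becomes X' → c d X'
Add X' → ε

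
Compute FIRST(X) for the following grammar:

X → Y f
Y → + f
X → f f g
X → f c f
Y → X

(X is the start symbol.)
{ '+', 'f' }

To compute FIRST(X), examine every production with X on the left-hand side, reading each right-hand side left to right until a non-nullable symbol is reached.

FIRST sets of the other non-terminals involved (by the same procedure, iterated to a fixed point):
  FIRST(Y) = { '+', 'f' }

From X → Y f:
  - Y is a non-terminal: add FIRST(Y) \ {ε} = { '+', 'f' }
    Y is not nullable, so stop
From X → f f g:
  - f is a terminal: add 'f' and stop
From X → f c f:
  - f is a terminal: add 'f' and stop

Collecting: FIRST(X) = { '+', 'f' }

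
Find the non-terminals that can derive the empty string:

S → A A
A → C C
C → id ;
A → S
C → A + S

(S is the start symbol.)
There are no ε-productions, so no non-terminal can derive ε.
No non-terminals are nullable.

Answer: None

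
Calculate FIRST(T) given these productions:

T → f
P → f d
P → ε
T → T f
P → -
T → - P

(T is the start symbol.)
From T → f:
  - f is a terminal: add 'f' and stop
From T → T f:
  - T is the symbol being defined: contributes nothing new
    T is not nullable, so stop
From T → - P:
  - '-' is a terminal: add '-' and stop

Collecting: FIRST(T) = { '-', 'f' }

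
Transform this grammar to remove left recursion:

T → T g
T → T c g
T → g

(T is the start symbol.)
T → g T'
T' → g T'
T' → c g T'
T' → ε

T is directly left-recursive. The standard transformation for
  A → A α₁ | ... | A α_m | β₁ | ... | β_n
is
  A  → β₁ A' | ... | β_n A'
  A' → α₁ A' | ... | α_m A' | ε

T → g becomes T → g T'
T → T g becomes T' → g T'
T → T c g becomes T' → c g T'
Add T' → ε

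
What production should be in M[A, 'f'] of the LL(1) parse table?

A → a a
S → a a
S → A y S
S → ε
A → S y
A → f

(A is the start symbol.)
To find M[A, 'f'], we find productions for A where 'f' is in the predict set (PREDICT(N → α) = (FIRST(α) \ {ε}) ∪ (FOLLOW(N) if α ⇒* ε)).

Relevant sets:
  FIRST(S) = { 'a', 'f', 'y', ε }

A → a a: PREDICT = { 'a' }
A → S y: PREDICT = { 'a', 'f', 'y' }
  'f' is in predict set, so this production goes in M[A, 'f']
A → f: PREDICT = { 'f' }
  'f' is in predict set, so this production goes in M[A, 'f']

M[A, 'f'] = A → S y, A → f  (a multiply-defined cell — the grammar is not LL(1))

Answer: A → S y, A → f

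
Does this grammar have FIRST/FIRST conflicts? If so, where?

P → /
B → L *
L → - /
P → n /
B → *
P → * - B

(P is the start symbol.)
No FIRST/FIRST conflicts.

FIRST sets of the non-terminals at (or reachable through a nullable prefix from) the front of some alternative:
  FIRST(L) = { '-' }

Productions for P:
  P → /: FIRST = { '/' }
  P → n /: FIRST = { 'n' }
  P → * - B: FIRST = { '*' }
Productions for B:
  B → L *: FIRST = { '-' }
  B → *: FIRST = { '*' }
L has only one production, so no FIRST/FIRST conflict is possible there.

All alternatives of each non-terminal have pairwise disjoint FIRST sets.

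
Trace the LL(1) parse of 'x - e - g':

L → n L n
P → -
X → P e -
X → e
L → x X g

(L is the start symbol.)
Stack is shown with the top on the left.

Stack      Input        Action
------------------------------
L $        x - e - g $  output L → x X g
x X g $    x - e - g $  match 'x'
X g $      - e - g $    output X → P e -
P e - g $  - e - g $    output P → -
- e - g $  - e - g $    match '-'
e - g $    e - g $      match 'e'
- g $      - g $        match '-'
g $        g $          match 'g'
$          $            accept

The string is accepted.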